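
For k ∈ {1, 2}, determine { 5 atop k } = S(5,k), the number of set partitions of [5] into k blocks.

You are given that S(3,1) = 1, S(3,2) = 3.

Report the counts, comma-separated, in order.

1, 15

r4: T_4,1=1×1+0=1; T_4,2=2×3+1=7
r5: T_5,1=1×1+0=1; T_5,2=2×7+1=15
Read S(5,1) = 1, S(5,2) = 15.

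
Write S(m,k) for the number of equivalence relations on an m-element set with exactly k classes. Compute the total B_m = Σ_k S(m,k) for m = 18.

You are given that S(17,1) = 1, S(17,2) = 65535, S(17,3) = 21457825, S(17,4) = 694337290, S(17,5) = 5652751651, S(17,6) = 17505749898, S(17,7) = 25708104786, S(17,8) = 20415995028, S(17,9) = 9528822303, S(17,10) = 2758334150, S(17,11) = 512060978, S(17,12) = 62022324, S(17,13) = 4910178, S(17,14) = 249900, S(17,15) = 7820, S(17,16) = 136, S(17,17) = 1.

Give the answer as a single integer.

[18] T[18,1]:1*1+0=1 · T[18,2]:2*65535+1=131071 · T[18,3]:3*21457825+65535=64439010 · T[18,4]:4*694337290+21457825=2798806985 · T[18,5]:5*5652751651+694337290=28958095545 · T[18,6]:6*17505749898+5652751651=110687251039 · T[18,7]:7*25708104786+17505749898=197462483400 · T[18,8]:8*20415995028+25708104786=189036065010 · T[18,9]:9*9528822303+20415995028=106175395755 · T[18,10]:10*2758334150+9528822303=37112163803 · T[18,11]:11*512060978+2758334150=8391004908 · T[18,12]:12*62022324+512060978=1256328866 · T[18,13]:13*4910178+62022324=125854638 · T[18,14]:14*249900+4910178=8408778 · T[18,15]:15*7820+249900=367200 · T[18,16]:16*136+7820=9996 · T[18,17]:17*1+136=153 · T[18,18]:18*0+1=1
B_18 = ΣS(18,k) = 1+131071+64439010+2798806985+28958095545+110687251039+197462483400+189036065010+106175395755+37112163803+8391004908+1256328866+125854638+8408778+367200+9996+153+1 = 682076806159

682076806159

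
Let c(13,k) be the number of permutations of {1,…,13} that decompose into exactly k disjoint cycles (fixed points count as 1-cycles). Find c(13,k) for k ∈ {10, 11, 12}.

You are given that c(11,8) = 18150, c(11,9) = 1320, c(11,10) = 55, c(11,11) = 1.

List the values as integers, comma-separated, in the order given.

row 12: T[12][9]=11·1320+18150=32670  T[12][10]=11·55+1320=1925  T[12][11]=11·1+55=66  T[12][12]=11·0+1=1
row 13: T[13][10]=12·1925+32670=55770  T[13][11]=12·66+1925=2717  T[13][12]=12·1+66=78
Read c(13,10) = 55770, c(13,11) = 2717, c(13,12) = 78.

55770, 2717, 78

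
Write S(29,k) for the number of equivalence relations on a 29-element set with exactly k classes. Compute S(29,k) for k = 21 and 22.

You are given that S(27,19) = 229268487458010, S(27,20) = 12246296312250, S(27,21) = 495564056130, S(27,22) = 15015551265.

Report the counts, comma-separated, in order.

949910385013590, 40823077538100

@28  (28,20):12246296312250·20+229268487458010→474194413703010, (28,21):495564056130·21+12246296312250→22653141490980, (28,22):15015551265·22+495564056130→825906183960
@29  (29,21):22653141490980·21+474194413703010→949910385013590, (29,22):825906183960·22+22653141490980→40823077538100
Read S(29,21) = 949910385013590, S(29,22) = 40823077538100.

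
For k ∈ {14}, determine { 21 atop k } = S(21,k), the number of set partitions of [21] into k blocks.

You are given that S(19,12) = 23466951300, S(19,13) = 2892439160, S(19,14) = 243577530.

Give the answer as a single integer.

r20: T_20,13=13×2892439160+23466951300=61068660380; T_20,14=14×243577530+2892439160=6302524580
r21: T_21,14=14×6302524580+61068660380=149304004500
Read S(21,14) = 149304004500.

149304004500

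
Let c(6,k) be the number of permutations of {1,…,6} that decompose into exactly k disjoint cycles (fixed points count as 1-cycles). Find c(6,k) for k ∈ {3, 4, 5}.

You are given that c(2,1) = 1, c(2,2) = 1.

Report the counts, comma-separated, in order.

225, 85, 15

i=3: T(3,1)=0+2·1=2 | T(3,2)=1+2·1=3 | T(3,3)=1+2·0=1
i=4: T(4,1)=0+3·2=6 | T(4,2)=2+3·3=11 | T(4,3)=3+3·1=6 | T(4,4)=1+3·0=1
i=5: T(5,2)=6+4·11=50 | T(5,3)=11+4·6=35 | T(5,4)=6+4·1=10 | T(5,5)=1+4·0=1
i=6: T(6,3)=50+5·35=225 | T(6,4)=35+5·10=85 | T(6,5)=10+5·1=15
Read c(6,3) = 225, c(6,4) = 85, c(6,5) = 15.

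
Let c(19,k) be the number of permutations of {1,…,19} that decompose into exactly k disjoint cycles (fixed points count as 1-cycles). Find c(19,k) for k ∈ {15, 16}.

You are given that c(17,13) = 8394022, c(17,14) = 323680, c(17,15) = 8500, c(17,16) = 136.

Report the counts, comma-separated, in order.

22323822, 662796

r18: T_18,14=17×323680+8394022=13896582; T_18,15=17×8500+323680=468180; T_18,16=17×136+8500=10812
r19: T_19,15=18×468180+13896582=22323822; T_19,16=18×10812+468180=662796
Read c(19,15) = 22323822, c(19,16) = 662796.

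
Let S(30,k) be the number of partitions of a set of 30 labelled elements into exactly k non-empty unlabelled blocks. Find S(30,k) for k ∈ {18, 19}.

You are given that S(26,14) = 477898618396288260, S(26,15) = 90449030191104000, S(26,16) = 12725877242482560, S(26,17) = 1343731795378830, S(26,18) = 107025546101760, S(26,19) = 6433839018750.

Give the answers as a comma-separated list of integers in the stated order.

row 27: T[27][15]=15·90449030191104000+477898618396288260=1834634071262848260  T[27][16]=16·12725877242482560+90449030191104000=294063066070824960  T[27][17]=17·1343731795378830+12725877242482560=35569317763922670  T[27][18]=18·107025546101760+1343731795378830=3270191625210510  T[27][19]=19·6433839018750+107025546101760=229268487458010
row 28: T[28][16]=16·294063066070824960+1834634071262848260=6539643128396047620  T[28][17]=17·35569317763922670+294063066070824960=898741468057510350  T[28][18]=18·3270191625210510+35569317763922670=94432767017711850  T[28][19]=19·229268487458010+3270191625210510=7626292886912700
row 29: T[29][17]=17·898741468057510350+6539643128396047620=21818248085373723570  T[29][18]=18·94432767017711850+898741468057510350=2598531274376323650  T[29][19]=19·7626292886912700+94432767017711850=239332331869053150
row 30: T[30][18]=18·2598531274376323650+21818248085373723570=68591811024147549270  T[30][19]=19·239332331869053150+2598531274376323650=7145845579888333500
Read S(30,18) = 68591811024147549270, S(30,19) = 7145845579888333500.

68591811024147549270, 7145845579888333500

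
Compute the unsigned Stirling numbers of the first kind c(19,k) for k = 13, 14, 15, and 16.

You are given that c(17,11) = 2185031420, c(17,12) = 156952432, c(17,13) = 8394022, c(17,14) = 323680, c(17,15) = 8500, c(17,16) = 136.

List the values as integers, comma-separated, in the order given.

10246937272, 549789282, 22323822, 662796

row 18: T[18][12]=17·156952432+2185031420=4853222764  T[18][13]=17·8394022+156952432=299650806  T[18][14]=17·323680+8394022=13896582  T[18][15]=17·8500+323680=468180  T[18][16]=17·136+8500=10812
row 19: T[19][13]=18·299650806+4853222764=10246937272  T[19][14]=18·13896582+299650806=549789282  T[19][15]=18·468180+13896582=22323822  T[19][16]=18·10812+468180=662796
Read c(19,13) = 10246937272, c(19,14) = 549789282, c(19,15) = 22323822, c(19,16) = 662796.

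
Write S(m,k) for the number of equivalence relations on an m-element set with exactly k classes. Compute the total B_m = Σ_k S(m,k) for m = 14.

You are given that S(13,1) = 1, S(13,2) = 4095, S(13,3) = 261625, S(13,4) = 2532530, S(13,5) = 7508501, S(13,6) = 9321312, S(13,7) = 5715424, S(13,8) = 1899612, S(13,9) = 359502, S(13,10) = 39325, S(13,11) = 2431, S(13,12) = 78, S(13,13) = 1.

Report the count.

190899322

r14: T_14,1=1×1+0=1; T_14,2=2×4095+1=8191; T_14,3=3×261625+4095=788970; T_14,4=4×2532530+261625=10391745; T_14,5=5×7508501+2532530=40075035; T_14,6=6×9321312+7508501=63436373; T_14,7=7×5715424+9321312=49329280; T_14,8=8×1899612+5715424=20912320; T_14,9=9×359502+1899612=5135130; T_14,10=10×39325+359502=752752; T_14,11=11×2431+39325=66066; T_14,12=12×78+2431=3367; T_14,13=13×1+78=91; T_14,14=14×0+1=1
B_14 = ΣS(14,k) = 1+8191+788970+10391745+40075035+63436373+49329280+20912320+5135130+752752+66066+3367+91+1 = 190899322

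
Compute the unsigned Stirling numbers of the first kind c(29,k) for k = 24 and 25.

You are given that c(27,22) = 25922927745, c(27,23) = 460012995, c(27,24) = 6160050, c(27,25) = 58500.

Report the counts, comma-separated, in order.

55880640270, 843041745

i=28: T(28,23)=25922927745+27·460012995=38343278610 | T(28,24)=460012995+27·6160050=626334345 | T(28,25)=6160050+27·58500=7739550
i=29: T(29,24)=38343278610+28·626334345=55880640270 | T(29,25)=626334345+28·7739550=843041745
Read c(29,24) = 55880640270, c(29,25) = 843041745.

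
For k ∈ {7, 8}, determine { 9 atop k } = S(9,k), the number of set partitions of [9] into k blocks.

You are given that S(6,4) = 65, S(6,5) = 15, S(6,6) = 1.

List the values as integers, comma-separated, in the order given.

462, 36

i=7: T(7,5)=65+5·15=140 | T(7,6)=15+6·1=21 | T(7,7)=1+7·0=1
i=8: T(8,6)=140+6·21=266 | T(8,7)=21+7·1=28 | T(8,8)=1+8·0=1
i=9: T(9,7)=266+7·28=462 | T(9,8)=28+8·1=36
Read S(9,7) = 462, S(9,8) = 36.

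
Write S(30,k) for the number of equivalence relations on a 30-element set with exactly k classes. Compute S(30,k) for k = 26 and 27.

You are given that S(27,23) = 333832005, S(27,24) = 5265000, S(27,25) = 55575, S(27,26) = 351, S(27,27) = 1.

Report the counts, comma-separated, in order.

r28: T_28,24=24×5265000+333832005=460192005; T_28,25=25×55575+5265000=6654375; T_28,26=26×351+55575=64701; T_28,27=27×1+351=378
r29: T_29,25=25×6654375+460192005=626551380; T_29,26=26×64701+6654375=8336601; T_29,27=27×378+64701=74907
r30: T_30,26=26×8336601+626551380=843303006; T_30,27=27×74907+8336601=10359090
Read S(30,26) = 843303006, S(30,27) = 10359090.

843303006, 10359090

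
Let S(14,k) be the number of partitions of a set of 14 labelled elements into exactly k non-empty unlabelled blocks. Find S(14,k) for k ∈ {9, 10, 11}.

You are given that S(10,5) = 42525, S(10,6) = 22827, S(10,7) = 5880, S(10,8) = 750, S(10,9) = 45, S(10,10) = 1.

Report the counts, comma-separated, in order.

i=11: T(11,6)=42525+6·22827=179487 | T(11,7)=22827+7·5880=63987 | T(11,8)=5880+8·750=11880 | T(11,9)=750+9·45=1155 | T(11,10)=45+10·1=55 | T(11,11)=1+11·0=1
i=12: T(12,7)=179487+7·63987=627396 | T(12,8)=63987+8·11880=159027 | T(12,9)=11880+9·1155=22275 | T(12,10)=1155+10·55=1705 | T(12,11)=55+11·1=66
i=13: T(13,8)=627396+8·159027=1899612 | T(13,9)=159027+9·22275=359502 | T(13,10)=22275+10·1705=39325 | T(13,11)=1705+11·66=2431
i=14: T(14,9)=1899612+9·359502=5135130 | T(14,10)=359502+10·39325=752752 | T(14,11)=39325+11·2431=66066
Read S(14,9) = 5135130, S(14,10) = 752752, S(14,11) = 66066.

5135130, 752752, 66066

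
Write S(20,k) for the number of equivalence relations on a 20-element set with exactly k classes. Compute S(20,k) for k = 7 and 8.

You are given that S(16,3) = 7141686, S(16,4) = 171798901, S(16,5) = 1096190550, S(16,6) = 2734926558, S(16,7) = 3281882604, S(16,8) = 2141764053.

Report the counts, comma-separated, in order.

11143554045652, 15170932662679

@17  (17,4):171798901·4+7141686→694337290, (17,5):1096190550·5+171798901→5652751651, (17,6):2734926558·6+1096190550→17505749898, (17,7):3281882604·7+2734926558→25708104786, (17,8):2141764053·8+3281882604→20415995028
@18  (18,5):5652751651·5+694337290→28958095545, (18,6):17505749898·6+5652751651→110687251039, (18,7):25708104786·7+17505749898→197462483400, (18,8):20415995028·8+25708104786→189036065010
@19  (19,6):110687251039·6+28958095545→693081601779, (19,7):197462483400·7+110687251039→1492924634839, (19,8):189036065010·8+197462483400→1709751003480
@20  (20,7):1492924634839·7+693081601779→11143554045652, (20,8):1709751003480·8+1492924634839→15170932662679
Read S(20,7) = 11143554045652, S(20,8) = 15170932662679.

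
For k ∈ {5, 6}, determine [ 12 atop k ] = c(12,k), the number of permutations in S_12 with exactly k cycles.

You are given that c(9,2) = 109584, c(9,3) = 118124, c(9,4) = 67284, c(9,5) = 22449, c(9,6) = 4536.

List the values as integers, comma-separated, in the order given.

45995730, 13339535

row 10: T[10][3]=9·118124+109584=1172700  T[10][4]=9·67284+118124=723680  T[10][5]=9·22449+67284=269325  T[10][6]=9·4536+22449=63273
row 11: T[11][4]=10·723680+1172700=8409500  T[11][5]=10·269325+723680=3416930  T[11][6]=10·63273+269325=902055
row 12: T[12][5]=11·3416930+8409500=45995730  T[12][6]=11·902055+3416930=13339535
Read c(12,5) = 45995730, c(12,6) = 13339535.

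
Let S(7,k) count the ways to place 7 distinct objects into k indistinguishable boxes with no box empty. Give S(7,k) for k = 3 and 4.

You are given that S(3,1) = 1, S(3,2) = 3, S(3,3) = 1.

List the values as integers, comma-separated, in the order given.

i=4: T(4,1)=0+1·1=1 | T(4,2)=1+2·3=7 | T(4,3)=3+3·1=6 | T(4,4)=1+4·0=1
i=5: T(5,1)=0+1·1=1 | T(5,2)=1+2·7=15 | T(5,3)=7+3·6=25 | T(5,4)=6+4·1=10
i=6: T(6,2)=1+2·15=31 | T(6,3)=15+3·25=90 | T(6,4)=25+4·10=65
i=7: T(7,3)=31+3·90=301 | T(7,4)=90+4·65=350
Read S(7,3) = 301, S(7,4) = 350.

301, 350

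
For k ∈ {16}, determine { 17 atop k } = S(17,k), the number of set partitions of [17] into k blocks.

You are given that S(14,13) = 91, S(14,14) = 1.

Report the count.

i=15: T(15,14)=91+14·1=105 | T(15,15)=1+15·0=1
i=16: T(16,15)=105+15·1=120 | T(16,16)=1+16·0=1
i=17: T(17,16)=120+16·1=136
Read S(17,16) = 136.

136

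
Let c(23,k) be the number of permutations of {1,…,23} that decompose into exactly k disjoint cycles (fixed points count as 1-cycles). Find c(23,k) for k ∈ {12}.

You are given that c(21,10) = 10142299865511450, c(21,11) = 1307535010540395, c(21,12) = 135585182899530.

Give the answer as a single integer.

r22: T_22,11=21×1307535010540395+10142299865511450=37600535086859745; T_22,12=21×135585182899530+1307535010540395=4154823851430525
r23: T_23,12=22×4154823851430525+37600535086859745=129006659818331295
Read c(23,12) = 129006659818331295.

129006659818331295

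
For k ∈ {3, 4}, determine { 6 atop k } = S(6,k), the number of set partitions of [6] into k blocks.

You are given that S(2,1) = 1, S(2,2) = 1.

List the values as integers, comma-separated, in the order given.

90, 65

i=3: T(3,1)=0+1·1=1 | T(3,2)=1+2·1=3 | T(3,3)=1+3·0=1
i=4: T(4,1)=0+1·1=1 | T(4,2)=1+2·3=7 | T(4,3)=3+3·1=6 | T(4,4)=1+4·0=1
i=5: T(5,2)=1+2·7=15 | T(5,3)=7+3·6=25 | T(5,4)=6+4·1=10
i=6: T(6,3)=15+3·25=90 | T(6,4)=25+4·10=65
Read S(6,3) = 90, S(6,4) = 65.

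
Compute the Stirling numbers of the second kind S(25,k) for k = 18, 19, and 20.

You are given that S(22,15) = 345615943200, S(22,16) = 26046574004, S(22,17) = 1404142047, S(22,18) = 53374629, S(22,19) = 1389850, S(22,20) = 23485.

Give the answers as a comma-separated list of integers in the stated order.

3275678594925, 166218969675, 6220194750

r23: T_23,16=16×26046574004+345615943200=762361127264; T_23,17=17×1404142047+26046574004=49916988803; T_23,18=18×53374629+1404142047=2364885369; T_23,19=19×1389850+53374629=79781779; T_23,20=20×23485+1389850=1859550
r24: T_24,17=17×49916988803+762361127264=1610949936915; T_24,18=18×2364885369+49916988803=92484925445; T_24,19=19×79781779+2364885369=3880739170; T_24,20=20×1859550+79781779=116972779
r25: T_25,18=18×92484925445+1610949936915=3275678594925; T_25,19=19×3880739170+92484925445=166218969675; T_25,20=20×116972779+3880739170=6220194750
Read S(25,18) = 3275678594925, S(25,19) = 166218969675, S(25,20) = 6220194750.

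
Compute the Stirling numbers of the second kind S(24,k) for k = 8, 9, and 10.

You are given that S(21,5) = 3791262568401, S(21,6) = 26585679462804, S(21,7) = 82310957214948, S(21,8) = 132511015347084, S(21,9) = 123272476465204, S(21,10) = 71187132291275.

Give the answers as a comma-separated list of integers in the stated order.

82318282158320505, 120622574326072500, 108254081784931500

[22] T[22,6]:6*26585679462804+3791262568401=163305339345225 · T[22,7]:7*82310957214948+26585679462804=602762379967440 · T[22,8]:8*132511015347084+82310957214948=1142399079991620 · T[22,9]:9*123272476465204+132511015347084=1241963303533920 · T[22,10]:10*71187132291275+123272476465204=835143799377954
[23] T[23,7]:7*602762379967440+163305339345225=4382641999117305 · T[23,8]:8*1142399079991620+602762379967440=9741955019900400 · T[23,9]:9*1241963303533920+1142399079991620=12320068811796900 · T[23,10]:10*835143799377954+1241963303533920=9593401297313460
[24] T[24,8]:8*9741955019900400+4382641999117305=82318282158320505 · T[24,9]:9*12320068811796900+9741955019900400=120622574326072500 · T[24,10]:10*9593401297313460+12320068811796900=108254081784931500
Read S(24,8) = 82318282158320505, S(24,9) = 120622574326072500, S(24,10) = 108254081784931500.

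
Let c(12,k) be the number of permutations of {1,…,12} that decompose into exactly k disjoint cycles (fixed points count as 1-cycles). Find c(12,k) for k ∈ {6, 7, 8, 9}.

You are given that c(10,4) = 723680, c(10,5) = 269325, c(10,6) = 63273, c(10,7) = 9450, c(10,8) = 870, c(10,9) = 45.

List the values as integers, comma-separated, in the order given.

13339535, 2637558, 357423, 32670

[11] T[11,5]:10*269325+723680=3416930 · T[11,6]:10*63273+269325=902055 · T[11,7]:10*9450+63273=157773 · T[11,8]:10*870+9450=18150 · T[11,9]:10*45+870=1320
[12] T[12,6]:11*902055+3416930=13339535 · T[12,7]:11*157773+902055=2637558 · T[12,8]:11*18150+157773=357423 · T[12,9]:11*1320+18150=32670
Read c(12,6) = 13339535, c(12,7) = 2637558, c(12,8) = 357423, c(12,9) = 32670.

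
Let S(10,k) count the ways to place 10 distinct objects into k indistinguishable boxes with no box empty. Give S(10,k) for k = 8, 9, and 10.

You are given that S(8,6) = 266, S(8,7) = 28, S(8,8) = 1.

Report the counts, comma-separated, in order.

i=9: T(9,7)=266+7·28=462 | T(9,8)=28+8·1=36 | T(9,9)=1+9·0=1
i=10: T(10,8)=462+8·36=750 | T(10,9)=36+9·1=45 | T(10,10)=1+10·0=1
Read S(10,8) = 750, S(10,9) = 45, S(10,10) = 1.

750, 45, 1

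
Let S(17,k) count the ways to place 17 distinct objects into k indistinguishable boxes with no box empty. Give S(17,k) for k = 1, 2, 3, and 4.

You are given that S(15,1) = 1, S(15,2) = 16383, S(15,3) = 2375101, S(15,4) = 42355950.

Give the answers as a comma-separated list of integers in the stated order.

1, 65535, 21457825, 694337290

r16: T_16,1=1×1+0=1; T_16,2=2×16383+1=32767; T_16,3=3×2375101+16383=7141686; T_16,4=4×42355950+2375101=171798901
r17: T_17,1=1×1+0=1; T_17,2=2×32767+1=65535; T_17,3=3×7141686+32767=21457825; T_17,4=4×171798901+7141686=694337290
Read S(17,1) = 1, S(17,2) = 65535, S(17,3) = 21457825, S(17,4) = 694337290.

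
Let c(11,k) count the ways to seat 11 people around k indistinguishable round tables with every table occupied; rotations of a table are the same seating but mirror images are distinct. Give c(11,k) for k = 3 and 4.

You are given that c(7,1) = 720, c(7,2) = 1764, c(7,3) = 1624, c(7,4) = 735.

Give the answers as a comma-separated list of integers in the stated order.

[8] T[8,1]:7*720+0=5040 · T[8,2]:7*1764+720=13068 · T[8,3]:7*1624+1764=13132 · T[8,4]:7*735+1624=6769
[9] T[9,1]:8*5040+0=40320 · T[9,2]:8*13068+5040=109584 · T[9,3]:8*13132+13068=118124 · T[9,4]:8*6769+13132=67284
[10] T[10,2]:9*109584+40320=1026576 · T[10,3]:9*118124+109584=1172700 · T[10,4]:9*67284+118124=723680
[11] T[11,3]:10*1172700+1026576=12753576 · T[11,4]:10*723680+1172700=8409500
Read c(11,3) = 12753576, c(11,4) = 8409500.

12753576, 8409500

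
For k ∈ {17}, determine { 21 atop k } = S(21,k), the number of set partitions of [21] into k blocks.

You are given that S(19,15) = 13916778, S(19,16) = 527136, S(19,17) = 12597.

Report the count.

r20: T_20,16=16×527136+13916778=22350954; T_20,17=17×12597+527136=741285
r21: T_21,17=17×741285+22350954=34952799
Read S(21,17) = 34952799.

34952799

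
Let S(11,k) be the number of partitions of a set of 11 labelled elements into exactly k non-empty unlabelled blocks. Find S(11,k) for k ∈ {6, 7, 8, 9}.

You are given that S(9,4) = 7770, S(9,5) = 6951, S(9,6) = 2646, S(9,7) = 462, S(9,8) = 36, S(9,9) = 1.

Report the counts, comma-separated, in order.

179487, 63987, 11880, 1155

i=10: T(10,5)=7770+5·6951=42525 | T(10,6)=6951+6·2646=22827 | T(10,7)=2646+7·462=5880 | T(10,8)=462+8·36=750 | T(10,9)=36+9·1=45
i=11: T(11,6)=42525+6·22827=179487 | T(11,7)=22827+7·5880=63987 | T(11,8)=5880+8·750=11880 | T(11,9)=750+9·45=1155
Read S(11,6) = 179487, S(11,7) = 63987, S(11,8) = 11880, S(11,9) = 1155.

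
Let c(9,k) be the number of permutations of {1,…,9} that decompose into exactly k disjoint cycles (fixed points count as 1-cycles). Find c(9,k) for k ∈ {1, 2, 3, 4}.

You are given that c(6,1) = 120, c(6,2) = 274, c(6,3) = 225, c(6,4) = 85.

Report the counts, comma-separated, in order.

40320, 109584, 118124, 67284

i=7: T(7,1)=0+6·120=720 | T(7,2)=120+6·274=1764 | T(7,3)=274+6·225=1624 | T(7,4)=225+6·85=735
i=8: T(8,1)=0+7·720=5040 | T(8,2)=720+7·1764=13068 | T(8,3)=1764+7·1624=13132 | T(8,4)=1624+7·735=6769
i=9: T(9,1)=0+8·5040=40320 | T(9,2)=5040+8·13068=109584 | T(9,3)=13068+8·13132=118124 | T(9,4)=13132+8·6769=67284
Read c(9,1) = 40320, c(9,2) = 109584, c(9,3) = 118124, c(9,4) = 67284.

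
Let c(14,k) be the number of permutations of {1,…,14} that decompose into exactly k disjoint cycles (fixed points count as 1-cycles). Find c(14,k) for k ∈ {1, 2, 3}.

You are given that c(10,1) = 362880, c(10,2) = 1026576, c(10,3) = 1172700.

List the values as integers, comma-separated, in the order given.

[11] T[11,1]:10*362880+0=3628800 · T[11,2]:10*1026576+362880=10628640 · T[11,3]:10*1172700+1026576=12753576
[12] T[12,1]:11*3628800+0=39916800 · T[12,2]:11*10628640+3628800=120543840 · T[12,3]:11*12753576+10628640=150917976
[13] T[13,1]:12*39916800+0=479001600 · T[13,2]:12*120543840+39916800=1486442880 · T[13,3]:12*150917976+120543840=1931559552
[14] T[14,1]:13*479001600+0=6227020800 · T[14,2]:13*1486442880+479001600=19802759040 · T[14,3]:13*1931559552+1486442880=26596717056
Read c(14,1) = 6227020800, c(14,2) = 19802759040, c(14,3) = 26596717056.

6227020800, 19802759040, 26596717056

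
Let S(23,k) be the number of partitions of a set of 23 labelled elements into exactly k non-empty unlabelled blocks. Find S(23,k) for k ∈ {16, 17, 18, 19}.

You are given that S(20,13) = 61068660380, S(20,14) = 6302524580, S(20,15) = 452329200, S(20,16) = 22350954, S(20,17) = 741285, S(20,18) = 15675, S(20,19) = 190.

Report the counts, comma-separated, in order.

762361127264, 49916988803, 2364885369, 79781779

[21] T[21,14]:14*6302524580+61068660380=149304004500 · T[21,15]:15*452329200+6302524580=13087462580 · T[21,16]:16*22350954+452329200=809944464 · T[21,17]:17*741285+22350954=34952799 · T[21,18]:18*15675+741285=1023435 · T[21,19]:19*190+15675=19285
[22] T[22,15]:15*13087462580+149304004500=345615943200 · T[22,16]:16*809944464+13087462580=26046574004 · T[22,17]:17*34952799+809944464=1404142047 · T[22,18]:18*1023435+34952799=53374629 · T[22,19]:19*19285+1023435=1389850
[23] T[23,16]:16*26046574004+345615943200=762361127264 · T[23,17]:17*1404142047+26046574004=49916988803 · T[23,18]:18*53374629+1404142047=2364885369 · T[23,19]:19*1389850+53374629=79781779
Read S(23,16) = 762361127264, S(23,17) = 49916988803, S(23,18) = 2364885369, S(23,19) = 79781779.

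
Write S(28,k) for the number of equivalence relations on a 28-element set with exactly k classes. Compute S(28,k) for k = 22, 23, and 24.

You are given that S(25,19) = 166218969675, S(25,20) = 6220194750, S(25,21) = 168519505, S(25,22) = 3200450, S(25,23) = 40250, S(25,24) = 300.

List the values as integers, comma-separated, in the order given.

i=26: T(26,20)=166218969675+20·6220194750=290622864675 | T(26,21)=6220194750+21·168519505=9759104355 | T(26,22)=168519505+22·3200450=238929405 | T(26,23)=3200450+23·40250=4126200 | T(26,24)=40250+24·300=47450
i=27: T(27,21)=290622864675+21·9759104355=495564056130 | T(27,22)=9759104355+22·238929405=15015551265 | T(27,23)=238929405+23·4126200=333832005 | T(27,24)=4126200+24·47450=5265000
i=28: T(28,22)=495564056130+22·15015551265=825906183960 | T(28,23)=15015551265+23·333832005=22693687380 | T(28,24)=333832005+24·5265000=460192005
Read S(28,22) = 825906183960, S(28,23) = 22693687380, S(28,24) = 460192005.

825906183960, 22693687380, 460192005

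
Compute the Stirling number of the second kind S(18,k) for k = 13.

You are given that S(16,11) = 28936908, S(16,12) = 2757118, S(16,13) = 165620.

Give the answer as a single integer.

125854638

[17] T[17,12]:12*2757118+28936908=62022324 · T[17,13]:13*165620+2757118=4910178
[18] T[18,13]:13*4910178+62022324=125854638
Read S(18,13) = 125854638.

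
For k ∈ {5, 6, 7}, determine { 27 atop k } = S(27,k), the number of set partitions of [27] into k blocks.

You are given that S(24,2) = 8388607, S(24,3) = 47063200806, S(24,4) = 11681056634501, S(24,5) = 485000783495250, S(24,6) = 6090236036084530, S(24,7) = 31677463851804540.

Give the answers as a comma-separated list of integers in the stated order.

61338207158409090, 1359801318005044551, 11647571772911241531

row 25: T[25][3]=3·47063200806+8388607=141197991025  T[25][4]=4·11681056634501+47063200806=46771289738810  T[25][5]=5·485000783495250+11681056634501=2436684974110751  T[25][6]=6·6090236036084530+485000783495250=37026417000002430  T[25][7]=7·31677463851804540+6090236036084530=227832482998716310
row 26: T[26][4]=4·46771289738810+141197991025=187226356946265  T[26][5]=5·2436684974110751+46771289738810=12230196160292565  T[26][6]=6·37026417000002430+2436684974110751=224595186974125331  T[26][7]=7·227832482998716310+37026417000002430=1631853797991016600
row 27: T[27][5]=5·12230196160292565+187226356946265=61338207158409090  T[27][6]=6·224595186974125331+12230196160292565=1359801318005044551  T[27][7]=7·1631853797991016600+224595186974125331=11647571772911241531
Read S(27,5) = 61338207158409090, S(27,6) = 1359801318005044551, S(27,7) = 11647571772911241531.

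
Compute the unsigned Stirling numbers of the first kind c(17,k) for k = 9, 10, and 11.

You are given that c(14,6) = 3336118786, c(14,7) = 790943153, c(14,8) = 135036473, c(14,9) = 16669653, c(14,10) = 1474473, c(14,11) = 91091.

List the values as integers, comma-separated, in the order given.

row 15: T[15][7]=14·790943153+3336118786=14409322928  T[15][8]=14·135036473+790943153=2681453775  T[15][9]=14·16669653+135036473=368411615  T[15][10]=14·1474473+16669653=37312275  T[15][11]=14·91091+1474473=2749747
row 16: T[16][8]=15·2681453775+14409322928=54631129553  T[16][9]=15·368411615+2681453775=8207628000  T[16][10]=15·37312275+368411615=928095740  T[16][11]=15·2749747+37312275=78558480
row 17: T[17][9]=16·8207628000+54631129553=185953177553  T[17][10]=16·928095740+8207628000=23057159840  T[17][11]=16·78558480+928095740=2185031420
Read c(17,9) = 185953177553, c(17,10) = 23057159840, c(17,11) = 2185031420.

185953177553, 23057159840, 2185031420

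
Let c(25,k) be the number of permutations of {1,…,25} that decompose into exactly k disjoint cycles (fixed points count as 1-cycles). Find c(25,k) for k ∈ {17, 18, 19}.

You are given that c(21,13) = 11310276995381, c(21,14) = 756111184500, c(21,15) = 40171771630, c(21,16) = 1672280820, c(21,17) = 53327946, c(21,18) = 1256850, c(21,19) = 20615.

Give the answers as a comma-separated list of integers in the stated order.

290886679867135, 12191224980000, 414908513800

row 22: T[22][14]=21·756111184500+11310276995381=27188611869881  T[22][15]=21·40171771630+756111184500=1599718388730  T[22][16]=21·1672280820+40171771630=75289668850  T[22][17]=21·53327946+1672280820=2792167686  T[22][18]=21·1256850+53327946=79721796  T[22][19]=21·20615+1256850=1689765
row 23: T[23][15]=22·1599718388730+27188611869881=62382416421941  T[23][16]=22·75289668850+1599718388730=3256091103430  T[23][17]=22·2792167686+75289668850=136717357942  T[23][18]=22·79721796+2792167686=4546047198  T[23][19]=22·1689765+79721796=116896626
row 24: T[24][16]=23·3256091103430+62382416421941=137272511800831  T[24][17]=23·136717357942+3256091103430=6400590336096  T[24][18]=23·4546047198+136717357942=241276443496  T[24][19]=23·116896626+4546047198=7234669596
row 25: T[25][17]=24·6400590336096+137272511800831=290886679867135  T[25][18]=24·241276443496+6400590336096=12191224980000  T[25][19]=24·7234669596+241276443496=414908513800
Read c(25,17) = 290886679867135, c(25,18) = 12191224980000, c(25,19) = 414908513800.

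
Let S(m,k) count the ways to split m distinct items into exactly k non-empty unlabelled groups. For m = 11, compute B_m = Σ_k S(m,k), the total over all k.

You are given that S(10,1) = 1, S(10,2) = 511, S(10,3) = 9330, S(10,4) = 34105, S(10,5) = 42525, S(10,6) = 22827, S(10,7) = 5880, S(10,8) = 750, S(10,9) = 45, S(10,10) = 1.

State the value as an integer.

678570

i=11: T(11,1)=0+1·1=1 | T(11,2)=1+2·511=1023 | T(11,3)=511+3·9330=28501 | T(11,4)=9330+4·34105=145750 | T(11,5)=34105+5·42525=246730 | T(11,6)=42525+6·22827=179487 | T(11,7)=22827+7·5880=63987 | T(11,8)=5880+8·750=11880 | T(11,9)=750+9·45=1155 | T(11,10)=45+10·1=55 | T(11,11)=1+11·0=1
B_11 = ΣS(11,k) = 1+1023+28501+145750+246730+179487+63987+11880+1155+55+1 = 678570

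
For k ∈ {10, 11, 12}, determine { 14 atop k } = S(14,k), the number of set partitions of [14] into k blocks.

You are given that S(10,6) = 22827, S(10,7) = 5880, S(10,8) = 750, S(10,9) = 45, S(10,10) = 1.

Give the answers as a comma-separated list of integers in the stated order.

752752, 66066, 3367

@11  (11,7):5880·7+22827→63987, (11,8):750·8+5880→11880, (11,9):45·9+750→1155, (11,10):1·10+45→55, (11,11):0·11+1→1
@12  (12,8):11880·8+63987→159027, (12,9):1155·9+11880→22275, (12,10):55·10+1155→1705, (12,11):1·11+55→66, (12,12):0·12+1→1
@13  (13,9):22275·9+159027→359502, (13,10):1705·10+22275→39325, (13,11):66·11+1705→2431, (13,12):1·12+66→78
@14  (14,10):39325·10+359502→752752, (14,11):2431·11+39325→66066, (14,12):78·12+2431→3367
Read S(14,10) = 752752, S(14,11) = 66066, S(14,12) = 3367.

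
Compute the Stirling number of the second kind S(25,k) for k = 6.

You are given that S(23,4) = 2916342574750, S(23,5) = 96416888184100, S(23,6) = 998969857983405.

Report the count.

37026417000002430

r24: T_24,5=5×96416888184100+2916342574750=485000783495250; T_24,6=6×998969857983405+96416888184100=6090236036084530
r25: T_25,6=6×6090236036084530+485000783495250=37026417000002430
Read S(25,6) = 37026417000002430.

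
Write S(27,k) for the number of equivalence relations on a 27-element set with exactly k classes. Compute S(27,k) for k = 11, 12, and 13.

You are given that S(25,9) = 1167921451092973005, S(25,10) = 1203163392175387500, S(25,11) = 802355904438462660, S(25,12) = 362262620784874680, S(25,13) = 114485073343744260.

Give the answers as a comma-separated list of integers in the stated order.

123519417123830092365, 71823166587281982600, 29206898819153109600

r26: T_26,10=10×1203163392175387500+1167921451092973005=13199555372846848005; T_26,11=11×802355904438462660+1203163392175387500=10029078340998476760; T_26,12=12×362262620784874680+802355904438462660=5149507353856958820; T_26,13=13×114485073343744260+362262620784874680=1850568574253550060
r27: T_27,11=11×10029078340998476760+13199555372846848005=123519417123830092365; T_27,12=12×5149507353856958820+10029078340998476760=71823166587281982600; T_27,13=13×1850568574253550060+5149507353856958820=29206898819153109600
Read S(27,11) = 123519417123830092365, S(27,12) = 71823166587281982600, S(27,13) = 29206898819153109600.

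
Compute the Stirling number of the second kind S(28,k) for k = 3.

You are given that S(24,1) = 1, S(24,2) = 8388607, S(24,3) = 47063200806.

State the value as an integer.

3812664524766

row 25: T[25][1]=1·1+0=1  T[25][2]=2·8388607+1=16777215  T[25][3]=3·47063200806+8388607=141197991025
row 26: T[26][1]=1·1+0=1  T[26][2]=2·16777215+1=33554431  T[26][3]=3·141197991025+16777215=423610750290
row 27: T[27][2]=2·33554431+1=67108863  T[27][3]=3·423610750290+33554431=1270865805301
row 28: T[28][3]=3·1270865805301+67108863=3812664524766
Read S(28,3) = 3812664524766.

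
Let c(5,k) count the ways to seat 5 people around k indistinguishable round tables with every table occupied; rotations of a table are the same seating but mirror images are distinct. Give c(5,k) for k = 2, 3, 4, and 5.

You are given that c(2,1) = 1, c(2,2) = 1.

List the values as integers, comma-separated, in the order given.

i=3: T(3,1)=0+2·1=2 | T(3,2)=1+2·1=3 | T(3,3)=1+2·0=1
i=4: T(4,1)=0+3·2=6 | T(4,2)=2+3·3=11 | T(4,3)=3+3·1=6 | T(4,4)=1+3·0=1
i=5: T(5,2)=6+4·11=50 | T(5,3)=11+4·6=35 | T(5,4)=6+4·1=10 | T(5,5)=1+4·0=1
Read c(5,2) = 50, c(5,3) = 35, c(5,4) = 10, c(5,5) = 1.

50, 35, 10, 1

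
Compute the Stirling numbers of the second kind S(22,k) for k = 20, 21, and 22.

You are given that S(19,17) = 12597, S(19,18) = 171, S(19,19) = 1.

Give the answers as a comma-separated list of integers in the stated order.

23485, 231, 1

row 20: T[20][18]=18·171+12597=15675  T[20][19]=19·1+171=190  T[20][20]=20·0+1=1
row 21: T[21][19]=19·190+15675=19285  T[21][20]=20·1+190=210  T[21][21]=21·0+1=1
row 22: T[22][20]=20·210+19285=23485  T[22][21]=21·1+210=231  T[22][22]=22·0+1=1
Read S(22,20) = 23485, S(22,21) = 231, S(22,22) = 1.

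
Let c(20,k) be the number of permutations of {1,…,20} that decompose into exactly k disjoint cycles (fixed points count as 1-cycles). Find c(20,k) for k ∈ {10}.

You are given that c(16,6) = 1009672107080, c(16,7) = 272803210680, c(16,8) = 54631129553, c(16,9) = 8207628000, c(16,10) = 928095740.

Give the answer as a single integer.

381922055502195

i=17: T(17,7)=1009672107080+16·272803210680=5374523477960 | T(17,8)=272803210680+16·54631129553=1146901283528 | T(17,9)=54631129553+16·8207628000=185953177553 | T(17,10)=8207628000+16·928095740=23057159840
i=18: T(18,8)=5374523477960+17·1146901283528=24871845297936 | T(18,9)=1146901283528+17·185953177553=4308105301929 | T(18,10)=185953177553+17·23057159840=577924894833
i=19: T(19,9)=24871845297936+18·4308105301929=102417740732658 | T(19,10)=4308105301929+18·577924894833=14710753408923
i=20: T(20,10)=102417740732658+19·14710753408923=381922055502195
Read c(20,10) = 381922055502195.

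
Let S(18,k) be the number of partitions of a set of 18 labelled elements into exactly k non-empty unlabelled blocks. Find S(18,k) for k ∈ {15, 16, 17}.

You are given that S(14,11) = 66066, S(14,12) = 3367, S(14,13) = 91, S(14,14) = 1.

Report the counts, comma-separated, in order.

i=15: T(15,12)=66066+12·3367=106470 | T(15,13)=3367+13·91=4550 | T(15,14)=91+14·1=105 | T(15,15)=1+15·0=1
i=16: T(16,13)=106470+13·4550=165620 | T(16,14)=4550+14·105=6020 | T(16,15)=105+15·1=120 | T(16,16)=1+16·0=1
i=17: T(17,14)=165620+14·6020=249900 | T(17,15)=6020+15·120=7820 | T(17,16)=120+16·1=136 | T(17,17)=1+17·0=1
i=18: T(18,15)=249900+15·7820=367200 | T(18,16)=7820+16·136=9996 | T(18,17)=136+17·1=153
Read S(18,15) = 367200, S(18,16) = 9996, S(18,17) = 153.

367200, 9996, 153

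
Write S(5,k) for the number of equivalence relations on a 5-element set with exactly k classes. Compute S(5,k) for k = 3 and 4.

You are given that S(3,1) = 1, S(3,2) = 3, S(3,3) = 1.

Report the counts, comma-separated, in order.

[4] T[4,2]:2*3+1=7 · T[4,3]:3*1+3=6 · T[4,4]:4*0+1=1
[5] T[5,3]:3*6+7=25 · T[5,4]:4*1+6=10
Read S(5,3) = 25, S(5,4) = 10.

25, 10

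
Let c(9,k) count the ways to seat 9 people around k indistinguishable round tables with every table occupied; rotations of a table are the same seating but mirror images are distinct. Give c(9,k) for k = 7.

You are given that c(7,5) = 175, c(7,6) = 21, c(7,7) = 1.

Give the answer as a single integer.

546

r8: T_8,6=7×21+175=322; T_8,7=7×1+21=28
r9: T_9,7=8×28+322=546
Read c(9,7) = 546.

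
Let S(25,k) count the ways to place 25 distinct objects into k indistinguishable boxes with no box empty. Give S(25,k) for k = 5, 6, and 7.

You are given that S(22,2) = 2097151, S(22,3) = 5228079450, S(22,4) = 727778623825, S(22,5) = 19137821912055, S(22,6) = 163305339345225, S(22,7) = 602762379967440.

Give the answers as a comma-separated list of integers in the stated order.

[23] T[23,3]:3*5228079450+2097151=15686335501 · T[23,4]:4*727778623825+5228079450=2916342574750 · T[23,5]:5*19137821912055+727778623825=96416888184100 · T[23,6]:6*163305339345225+19137821912055=998969857983405 · T[23,7]:7*602762379967440+163305339345225=4382641999117305
[24] T[24,4]:4*2916342574750+15686335501=11681056634501 · T[24,5]:5*96416888184100+2916342574750=485000783495250 · T[24,6]:6*998969857983405+96416888184100=6090236036084530 · T[24,7]:7*4382641999117305+998969857983405=31677463851804540
[25] T[25,5]:5*485000783495250+11681056634501=2436684974110751 · T[25,6]:6*6090236036084530+485000783495250=37026417000002430 · T[25,7]:7*31677463851804540+6090236036084530=227832482998716310
Read S(25,5) = 2436684974110751, S(25,6) = 37026417000002430, S(25,7) = 227832482998716310.

2436684974110751, 37026417000002430, 227832482998716310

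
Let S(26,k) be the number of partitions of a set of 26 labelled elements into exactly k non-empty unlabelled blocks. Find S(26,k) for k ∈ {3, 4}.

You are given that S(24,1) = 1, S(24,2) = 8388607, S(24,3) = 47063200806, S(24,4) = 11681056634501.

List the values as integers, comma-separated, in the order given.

423610750290, 187226356946265

@25  (25,2):8388607·2+1→16777215, (25,3):47063200806·3+8388607→141197991025, (25,4):11681056634501·4+47063200806→46771289738810
@26  (26,3):141197991025·3+16777215→423610750290, (26,4):46771289738810·4+141197991025→187226356946265
Read S(26,3) = 423610750290, S(26,4) = 187226356946265.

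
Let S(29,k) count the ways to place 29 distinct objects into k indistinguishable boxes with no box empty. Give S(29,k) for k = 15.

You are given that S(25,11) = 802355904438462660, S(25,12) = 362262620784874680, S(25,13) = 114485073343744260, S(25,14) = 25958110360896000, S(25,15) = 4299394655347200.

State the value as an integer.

689692892575539953400

[26] T[26,12]:12*362262620784874680+802355904438462660=5149507353856958820 · T[26,13]:13*114485073343744260+362262620784874680=1850568574253550060 · T[26,14]:14*25958110360896000+114485073343744260=477898618396288260 · T[26,15]:15*4299394655347200+25958110360896000=90449030191104000
[27] T[27,13]:13*1850568574253550060+5149507353856958820=29206898819153109600 · T[27,14]:14*477898618396288260+1850568574253550060=8541149231801585700 · T[27,15]:15*90449030191104000+477898618396288260=1834634071262848260
[28] T[28,14]:14*8541149231801585700+29206898819153109600=148782988064375309400 · T[28,15]:15*1834634071262848260+8541149231801585700=36060660300744309600
[29] T[29,15]:15*36060660300744309600+148782988064375309400=689692892575539953400
Read S(29,15) = 689692892575539953400.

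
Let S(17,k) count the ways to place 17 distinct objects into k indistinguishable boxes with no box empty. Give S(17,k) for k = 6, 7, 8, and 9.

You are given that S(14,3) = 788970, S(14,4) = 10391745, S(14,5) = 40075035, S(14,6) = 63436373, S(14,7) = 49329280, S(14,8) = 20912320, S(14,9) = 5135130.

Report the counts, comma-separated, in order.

row 15: T[15][4]=4·10391745+788970=42355950  T[15][5]=5·40075035+10391745=210766920  T[15][6]=6·63436373+40075035=420693273  T[15][7]=7·49329280+63436373=408741333  T[15][8]=8·20912320+49329280=216627840  T[15][9]=9·5135130+20912320=67128490
row 16: T[16][5]=5·210766920+42355950=1096190550  T[16][6]=6·420693273+210766920=2734926558  T[16][7]=7·408741333+420693273=3281882604  T[16][8]=8·216627840+408741333=2141764053  T[16][9]=9·67128490+216627840=820784250
row 17: T[17][6]=6·2734926558+1096190550=17505749898  T[17][7]=7·3281882604+2734926558=25708104786  T[17][8]=8·2141764053+3281882604=20415995028  T[17][9]=9·820784250+2141764053=9528822303
Read S(17,6) = 17505749898, S(17,7) = 25708104786, S(17,8) = 20415995028, S(17,9) = 9528822303.

17505749898, 25708104786, 20415995028, 9528822303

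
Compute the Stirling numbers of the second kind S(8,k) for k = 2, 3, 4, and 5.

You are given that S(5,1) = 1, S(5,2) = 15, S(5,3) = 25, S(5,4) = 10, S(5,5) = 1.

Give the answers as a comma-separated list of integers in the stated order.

127, 966, 1701, 1050

i=6: T(6,1)=0+1·1=1 | T(6,2)=1+2·15=31 | T(6,3)=15+3·25=90 | T(6,4)=25+4·10=65 | T(6,5)=10+5·1=15
i=7: T(7,1)=0+1·1=1 | T(7,2)=1+2·31=63 | T(7,3)=31+3·90=301 | T(7,4)=90+4·65=350 | T(7,5)=65+5·15=140
i=8: T(8,2)=1+2·63=127 | T(8,3)=63+3·301=966 | T(8,4)=301+4·350=1701 | T(8,5)=350+5·140=1050
Read S(8,2) = 127, S(8,3) = 966, S(8,4) = 1701, S(8,5) = 1050.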